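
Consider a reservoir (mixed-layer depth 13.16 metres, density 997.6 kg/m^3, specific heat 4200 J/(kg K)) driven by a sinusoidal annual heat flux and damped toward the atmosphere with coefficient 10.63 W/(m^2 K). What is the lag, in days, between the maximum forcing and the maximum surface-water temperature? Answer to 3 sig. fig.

Areal heat capacity C = ρ c_p D = 997.6 × 4200 × 13.16 = 5.51×10^7 J/(m²·K).
ω = 2π / 3.15×10^7 s = 1.99×10^-7 s⁻¹.
Phase lag φ = arctan(Cω/λ) = arctan(11.0/10.63) = 0.802 rad.
Time lag = φ / ω = 0.802 / 1.99×10^-7 = 4.02×10^6 s = 46.6 days.

46.6 days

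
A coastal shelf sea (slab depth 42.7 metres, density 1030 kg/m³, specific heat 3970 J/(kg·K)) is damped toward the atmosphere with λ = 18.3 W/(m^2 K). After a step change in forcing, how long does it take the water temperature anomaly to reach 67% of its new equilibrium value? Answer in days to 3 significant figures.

122 days

Areal heat capacity C = ρ c_p D = 1030 × 3970 × 42.7 = 1.75×10^8 J/(m^2 K).
τ = C / λ = 1.75×10^8 / 18.3 = 9.54×10^6 s.
Fraction reached: 1 − e^(−t/τ) = 0.67 ⇒ t = −τ ln(1 − 0.67) = τ × 1.11.
t = 1.06×10^7 s = 122 days.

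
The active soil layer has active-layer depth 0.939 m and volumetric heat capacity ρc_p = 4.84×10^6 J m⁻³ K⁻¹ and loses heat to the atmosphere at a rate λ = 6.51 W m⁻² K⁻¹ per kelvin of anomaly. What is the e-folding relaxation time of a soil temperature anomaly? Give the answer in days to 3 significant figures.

Areal heat capacity C = ρc_p × D = 4.84×10^6 × 0.939 = 4.54×10^6 J/(m²·K).
Relaxation time τ = C / λ = 4.54×10^6 / 6.51 = 6.98×10^5 s.
In days: 6.98×10^5 s / (86400 s/day) = 8.08 days.

8.08 days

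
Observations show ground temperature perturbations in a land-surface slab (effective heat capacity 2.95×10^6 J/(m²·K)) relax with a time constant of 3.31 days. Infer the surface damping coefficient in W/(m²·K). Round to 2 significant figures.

10

Areal heat capacity C = 2.95×10^6 J/(m²·K) (given).
τ = 3.31 days = 2.86×10^5 s.
λ = C / τ = 2.95×10^6 / 2.86×10^5 = 10.3 W/(m²·K).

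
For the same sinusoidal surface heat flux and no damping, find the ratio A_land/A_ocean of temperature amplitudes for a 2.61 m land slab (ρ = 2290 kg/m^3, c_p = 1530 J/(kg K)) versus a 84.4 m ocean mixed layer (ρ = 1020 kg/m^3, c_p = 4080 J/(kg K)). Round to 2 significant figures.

C_ocean = 1020 × 4080 × 84.4 = 3.51×10^8 J/(m²·K).
C_land = 2290 × 1530 × 2.61 = 9.14×10^6 J/(m²·K).
Undamped amplitude ∝ 1/C, so A_land/A_ocean = C_ocean/C_land = 38.4.

38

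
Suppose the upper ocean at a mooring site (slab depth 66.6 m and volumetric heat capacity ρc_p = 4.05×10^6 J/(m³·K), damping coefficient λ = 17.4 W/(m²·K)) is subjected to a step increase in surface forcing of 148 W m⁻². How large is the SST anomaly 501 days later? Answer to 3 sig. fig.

Areal heat capacity C = ρc_p × D = 4.05×10^6 × 66.6 = 2.70×10^8 J m⁻² K⁻¹.
τ = C / λ = 2.70×10^8 / 17.4 = 1.55×10^7 s.
Equilibrium anomaly ΔT_eq = F / λ = 148 / 17.4 = 8.51 K.
t = 501 days = 4.33×10^7 s, so t/τ = 2.79.
ΔT(t) = ΔT_eq (1 − e^(−t/τ)) = 8.51 × (1 − e^−2.79) = 7.98 K.

7.98 K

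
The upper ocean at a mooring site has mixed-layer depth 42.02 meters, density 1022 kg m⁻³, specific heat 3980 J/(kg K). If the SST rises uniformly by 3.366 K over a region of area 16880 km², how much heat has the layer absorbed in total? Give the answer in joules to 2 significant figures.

9.7×10^18 J

Areal heat capacity C = ρ c_p D = 1022 × 3980 × 42.02 = 1.71×10^8 J m⁻² K⁻¹.
Heat per unit area: q = C ΔT = 1.71×10^8 × 3.366 = 5.75×10^8 J/m².
Total heat: Q = q × A = 5.75×10^8 × (16880 × 10⁶ m²) = 9.71×10^18 J.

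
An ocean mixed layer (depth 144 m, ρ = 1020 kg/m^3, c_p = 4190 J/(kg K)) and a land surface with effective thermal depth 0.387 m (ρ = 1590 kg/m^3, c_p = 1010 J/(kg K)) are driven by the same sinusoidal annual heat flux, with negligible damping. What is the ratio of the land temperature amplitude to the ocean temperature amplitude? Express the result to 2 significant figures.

C_ocean = 1020 × 4190 × 144 = 6.15×10^8 J/(m²·K).
C_land = 1590 × 1010 × 0.387 = 6.21×10^5 J/(m²·K).
Undamped amplitude ∝ 1/C, so A_land/A_ocean = C_ocean/C_land = 990.

990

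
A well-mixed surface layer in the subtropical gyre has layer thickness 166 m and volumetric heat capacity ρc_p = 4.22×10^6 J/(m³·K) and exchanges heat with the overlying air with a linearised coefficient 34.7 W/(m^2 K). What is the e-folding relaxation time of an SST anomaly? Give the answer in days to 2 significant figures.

Areal heat capacity C = ρc_p × D = 4.22×10^6 × 166 = 7.01×10^8 J m⁻² K⁻¹.
Relaxation time τ = C / λ = 7.01×10^8 / 34.7 = 2.02×10^7 s.
In days: 2.02×10^7 s / (86400 s/day) = 234 days.

230 days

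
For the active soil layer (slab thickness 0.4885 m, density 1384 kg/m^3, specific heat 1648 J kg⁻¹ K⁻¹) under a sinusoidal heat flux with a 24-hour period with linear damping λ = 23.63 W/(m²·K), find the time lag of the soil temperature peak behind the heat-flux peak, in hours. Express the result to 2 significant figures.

Areal heat capacity C = ρ c_p D = 1384 × 1648 × 0.4885 = 1.11×10^6 J/(m^2 K).
ω = 2π / 86400 s = 7.27×10^-5 s⁻¹.
Phase lag φ = arctan(Cω/λ) = arctan(81.0/23.63) = 1.29 rad.
Time lag = φ / ω = 1.29 / 7.27×10^-5 = 17700 s = 4.92 hours.

4.9 hours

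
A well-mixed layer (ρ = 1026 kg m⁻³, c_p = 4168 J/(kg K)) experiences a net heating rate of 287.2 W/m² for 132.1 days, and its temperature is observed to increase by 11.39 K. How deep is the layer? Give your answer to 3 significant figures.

Heat input Q = F Δt = 287.2 × 1.14×10^7 s = 3.28×10^9 J/m².
Required areal heat capacity C = Q / ΔT = 2.88×10^8 J/(m²·K).
Depth D = C / (ρ c_p) = 2.88×10^8 / (1026 × 4168) = 67.3 m.

67.3 m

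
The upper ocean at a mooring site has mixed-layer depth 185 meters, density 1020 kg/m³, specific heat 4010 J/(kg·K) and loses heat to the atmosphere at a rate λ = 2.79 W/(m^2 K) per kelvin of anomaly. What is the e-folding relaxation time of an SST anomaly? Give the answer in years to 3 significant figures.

8.59 years

Areal heat capacity C = ρ c_p D = 1020 × 4010 × 185 = 7.57×10^8 J/(m^2 K).
Relaxation time τ = C / λ = 7.57×10^8 / 2.79 = 2.71×10^8 s.
In years: 2.71×10^8 s / (3.156×10^7 s/year) = 8.59 years.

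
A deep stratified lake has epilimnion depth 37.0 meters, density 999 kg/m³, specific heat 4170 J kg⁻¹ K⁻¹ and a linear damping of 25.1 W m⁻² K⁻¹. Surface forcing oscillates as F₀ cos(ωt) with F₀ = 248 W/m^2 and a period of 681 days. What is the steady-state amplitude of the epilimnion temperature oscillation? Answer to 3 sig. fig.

8.26 K

Areal heat capacity C = ρ c_p D = 999 × 4170 × 37.0 = 1.54×10^8 J m⁻² K⁻¹.
Angular frequency ω = 2π / T = 2π / 5.88×10^7 s = 1.07×10^-7 s⁻¹.
√((Cω)² + λ²) = √((16.5)² + 25.1²) = 30.0 W/(m²·K).
Amplitude A = F₀ / √((Cω)²+λ²) = 248 / 30.0 = 8.26 K.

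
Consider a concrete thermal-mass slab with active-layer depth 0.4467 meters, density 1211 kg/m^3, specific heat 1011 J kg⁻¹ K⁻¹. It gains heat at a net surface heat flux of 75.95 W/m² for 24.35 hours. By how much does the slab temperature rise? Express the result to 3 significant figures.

12.2 K

Areal heat capacity C = ρ c_p D = 1211 × 1011 × 0.4467 = 5.47×10^5 J/(m^2 K).
Net heat input Q = F Δt = 75.95 × (24.35 hours × 3600 s/hour) = 6.66×10^6 J/m².
ΔT = Q / C = 6.66×10^6 / 5.47×10^5 = 12.2 K.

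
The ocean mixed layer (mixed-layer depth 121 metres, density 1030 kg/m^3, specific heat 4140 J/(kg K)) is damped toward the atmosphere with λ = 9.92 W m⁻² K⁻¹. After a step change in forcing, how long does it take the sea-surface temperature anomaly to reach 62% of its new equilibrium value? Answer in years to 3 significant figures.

Areal heat capacity C = ρ c_p D = 1030 × 4140 × 121 = 5.16×10^8 J m⁻² K⁻¹.
τ = C / λ = 5.16×10^8 / 9.92 = 5.20×10^7 s.
Fraction reached: 1 − e^(−t/τ) = 0.62 ⇒ t = −τ ln(1 − 0.62) = τ × 0.968.
t = 5.03×10^7 s = 1.59 years.

1.59 years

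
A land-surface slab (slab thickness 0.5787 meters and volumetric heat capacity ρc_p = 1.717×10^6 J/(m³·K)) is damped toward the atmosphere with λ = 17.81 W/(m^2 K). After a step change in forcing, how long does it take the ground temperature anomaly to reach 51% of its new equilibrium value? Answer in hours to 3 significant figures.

11.1 hours

Areal heat capacity C = ρc_p × D = 1.717×10^6 × 0.5787 = 9.94×10^5 J/(m²·K).
τ = C / λ = 9.94×10^5 / 17.81 = 55800 s.
Fraction reached: 1 − e^(−t/τ) = 0.51 ⇒ t = −τ ln(1 − 0.51) = τ × 0.713.
t = 39800 s = 11.1 hours.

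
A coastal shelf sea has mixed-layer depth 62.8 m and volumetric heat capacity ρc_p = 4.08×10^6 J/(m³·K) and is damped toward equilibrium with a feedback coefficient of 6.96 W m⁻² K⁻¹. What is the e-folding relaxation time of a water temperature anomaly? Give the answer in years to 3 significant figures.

Areal heat capacity C = ρc_p × D = 4.08×10^6 × 62.8 = 2.56×10^8 J m⁻² K⁻¹.
Relaxation time τ = C / λ = 2.56×10^8 / 6.96 = 3.68×10^7 s.
In years: 3.68×10^7 s / (3.156×10^7 s/year) = 1.17 years.

1.17 years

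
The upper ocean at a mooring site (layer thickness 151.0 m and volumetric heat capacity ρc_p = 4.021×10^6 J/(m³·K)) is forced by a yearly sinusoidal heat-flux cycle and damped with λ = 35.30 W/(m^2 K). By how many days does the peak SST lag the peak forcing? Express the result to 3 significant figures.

Areal heat capacity C = ρc_p × D = 4.021×10^6 × 151.0 = 6.07×10^8 J/(m^2 K).
ω = 2π / 3.15×10^7 s = 1.99×10^-7 s⁻¹.
Phase lag φ = arctan(Cω/λ) = arctan(121/35.30) = 1.29 rad.
Time lag = φ / ω = 1.29 / 1.99×10^-7 = 6.46×10^6 s = 74.8 days.

74.8 days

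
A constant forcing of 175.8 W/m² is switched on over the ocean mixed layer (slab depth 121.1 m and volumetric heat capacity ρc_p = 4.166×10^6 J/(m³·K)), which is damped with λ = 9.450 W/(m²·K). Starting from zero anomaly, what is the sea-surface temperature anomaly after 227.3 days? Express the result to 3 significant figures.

Areal heat capacity C = ρc_p × D = 4.166×10^6 × 121.1 = 5.05×10^8 J m⁻² K⁻¹.
τ = C / λ = 5.05×10^8 / 9.450 = 5.34×10^7 s.
Equilibrium anomaly ΔT_eq = F / λ = 175.8 / 9.450 = 18.6 K.
t = 227.3 days = 1.96×10^7 s, so t/τ = 0.368.
ΔT(t) = ΔT_eq (1 − e^(−t/τ)) = 18.6 × (1 − e^−0.368) = 5.73 K.

5.73 K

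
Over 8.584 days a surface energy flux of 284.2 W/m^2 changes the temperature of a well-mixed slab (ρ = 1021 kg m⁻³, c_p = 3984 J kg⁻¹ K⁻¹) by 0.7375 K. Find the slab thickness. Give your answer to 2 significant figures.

70 m

Heat input Q = F Δt = 284.2 × 7.42×10^5 s = 2.11×10^8 J/m².
Required areal heat capacity C = Q / ΔT = 2.86×10^8 J/(m²·K).
Depth D = C / (ρ c_p) = 2.86×10^8 / (1021 × 3984) = 70.3 m.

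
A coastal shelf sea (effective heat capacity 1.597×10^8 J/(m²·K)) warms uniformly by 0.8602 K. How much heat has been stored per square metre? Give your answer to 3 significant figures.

Areal heat capacity C = 1.597×10^8 J/(m²·K) (given).
ΔQ = C ΔT = 1.60×10^8 × 0.8602 = 1.37×10^8 J/m².

1.37×10^8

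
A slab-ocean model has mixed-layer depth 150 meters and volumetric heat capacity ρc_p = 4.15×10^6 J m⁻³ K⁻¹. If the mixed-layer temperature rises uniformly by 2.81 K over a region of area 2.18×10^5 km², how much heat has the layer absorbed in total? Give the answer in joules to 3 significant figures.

3.81×10^20 J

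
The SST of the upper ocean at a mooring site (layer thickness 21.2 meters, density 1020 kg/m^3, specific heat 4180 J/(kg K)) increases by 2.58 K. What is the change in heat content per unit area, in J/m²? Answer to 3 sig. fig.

2.33×10^8

Areal heat capacity C = ρ c_p D = 1020 × 4180 × 21.2 = 9.04×10^7 J/(m^2 K).
ΔQ = C ΔT = 9.04×10^7 × 2.58 = 2.33×10^8 J/m².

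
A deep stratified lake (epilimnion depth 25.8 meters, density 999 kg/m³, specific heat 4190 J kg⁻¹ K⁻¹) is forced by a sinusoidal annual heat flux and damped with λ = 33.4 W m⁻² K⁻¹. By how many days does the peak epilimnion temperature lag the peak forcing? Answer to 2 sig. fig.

33 days

Areal heat capacity C = ρ c_p D = 999 × 4190 × 25.8 = 1.08×10^8 J m⁻² K⁻¹.
ω = 2π / 3.15×10^7 s = 1.99×10^-7 s⁻¹.
Phase lag φ = arctan(Cω/λ) = arctan(21.5/33.4) = 0.572 rad.
Time lag = φ / ω = 0.572 / 1.99×10^-7 = 2.87×10^6 s = 33.2 days.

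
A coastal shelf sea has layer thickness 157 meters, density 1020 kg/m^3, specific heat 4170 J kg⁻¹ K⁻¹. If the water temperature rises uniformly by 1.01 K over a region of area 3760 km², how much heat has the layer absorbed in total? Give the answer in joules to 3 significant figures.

2.54×10^18 J

Areal heat capacity C = ρ c_p D = 1020 × 4170 × 157 = 6.68×10^8 J/(m²·K).
Heat per unit area: q = C ΔT = 6.68×10^8 × 1.01 = 6.74×10^8 J/m².
Total heat: Q = q × A = 6.74×10^8 × (3760 × 10⁶ m²) = 2.54×10^18 J.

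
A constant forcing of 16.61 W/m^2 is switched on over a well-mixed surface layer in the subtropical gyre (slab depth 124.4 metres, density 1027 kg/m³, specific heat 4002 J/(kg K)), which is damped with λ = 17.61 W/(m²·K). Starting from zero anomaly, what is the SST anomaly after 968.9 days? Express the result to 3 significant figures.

Areal heat capacity C = ρ c_p D = 1027 × 4002 × 124.4 = 5.11×10^8 J/(m²·K).
τ = C / λ = 5.11×10^8 / 17.61 = 2.90×10^7 s.
Equilibrium anomaly ΔT_eq = F / λ = 16.61 / 17.61 = 0.943 K.
t = 968.9 days = 8.37×10^7 s, so t/τ = 2.88.
ΔT(t) = ΔT_eq (1 − e^(−t/τ)) = 0.943 × (1 − e^−2.88) = 0.890 K.

0.890 K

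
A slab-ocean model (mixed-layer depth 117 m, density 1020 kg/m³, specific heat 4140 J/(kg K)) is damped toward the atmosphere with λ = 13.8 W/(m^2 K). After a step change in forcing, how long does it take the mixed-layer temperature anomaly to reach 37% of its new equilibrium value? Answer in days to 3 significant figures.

191 days

Areal heat capacity C = ρ c_p D = 1020 × 4140 × 117 = 4.94×10^8 J m⁻² K⁻¹.
τ = C / λ = 4.94×10^8 / 13.8 = 3.58×10^7 s.
Fraction reached: 1 − e^(−t/τ) = 0.37 ⇒ t = −τ ln(1 − 0.37) = τ × 0.462.
t = 1.65×10^7 s = 191 days.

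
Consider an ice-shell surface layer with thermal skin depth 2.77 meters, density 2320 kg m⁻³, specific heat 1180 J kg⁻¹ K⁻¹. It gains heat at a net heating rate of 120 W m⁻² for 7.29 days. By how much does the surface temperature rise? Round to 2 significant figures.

Areal heat capacity C = ρ c_p D = 2320 × 1180 × 2.77 = 7.58×10^6 J/(m^2 K).
Net heat input Q = F Δt = 120 × (7.29 days × 86400 s/day) = 7.56×10^7 J/m².
ΔT = Q / C = 7.56×10^7 / 7.58×10^6 = 9.97 K.

10 K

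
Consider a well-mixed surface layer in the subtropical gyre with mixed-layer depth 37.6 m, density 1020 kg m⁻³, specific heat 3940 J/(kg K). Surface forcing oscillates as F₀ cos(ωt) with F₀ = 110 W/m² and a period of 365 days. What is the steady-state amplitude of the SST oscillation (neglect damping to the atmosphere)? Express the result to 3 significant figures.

3.65 K

Areal heat capacity C = ρ c_p D = 1020 × 3940 × 37.6 = 1.51×10^8 J/(m²·K).
Angular frequency ω = 2π / T = 2π / 3.15×10^7 s = 1.99×10^-7 s⁻¹.
Cω = 1.51×10^8 × 1.99×10^-7 = 30.1 W/(m²·K).
Amplitude A = F₀ / (Cω) = 110 / 30.1 = 3.65 K.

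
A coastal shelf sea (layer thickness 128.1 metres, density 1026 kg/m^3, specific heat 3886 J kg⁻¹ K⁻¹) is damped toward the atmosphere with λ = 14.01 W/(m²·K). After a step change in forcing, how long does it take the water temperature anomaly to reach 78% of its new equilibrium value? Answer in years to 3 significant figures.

1.75 years

Areal heat capacity C = ρ c_p D = 1026 × 3886 × 128.1 = 5.11×10^8 J m⁻² K⁻¹.
τ = C / λ = 5.11×10^8 / 14.01 = 3.65×10^7 s.
Fraction reached: 1 − e^(−t/τ) = 0.78 ⇒ t = −τ ln(1 − 0.78) = τ × 1.51.
t = 5.52×10^7 s = 1.75 years.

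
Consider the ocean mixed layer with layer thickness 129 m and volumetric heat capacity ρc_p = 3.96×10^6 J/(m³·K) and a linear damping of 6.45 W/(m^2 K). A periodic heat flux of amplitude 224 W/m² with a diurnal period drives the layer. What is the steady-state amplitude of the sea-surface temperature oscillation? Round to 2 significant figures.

Areal heat capacity C = ρc_p × D = 3.96×10^6 × 129 = 5.11×10^8 J/(m^2 K).
Angular frequency ω = 2π / T = 2π / 86400 s = 7.27×10^-5 s⁻¹.
√((Cω)² + λ²) = √((37100)² + 6.45²) = 37100 W/(m²·K).
Amplitude A = F₀ / √((Cω)²+λ²) = 224 / 37100 = 0.00603 K.

0.0060 K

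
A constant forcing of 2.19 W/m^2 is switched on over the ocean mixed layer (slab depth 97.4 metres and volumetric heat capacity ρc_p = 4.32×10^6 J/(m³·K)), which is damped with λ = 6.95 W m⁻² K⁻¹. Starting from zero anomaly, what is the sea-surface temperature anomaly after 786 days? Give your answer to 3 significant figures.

Areal heat capacity C = ρc_p × D = 4.32×10^6 × 97.4 = 4.21×10^8 J/(m²·K).
τ = C / λ = 4.21×10^8 / 6.95 = 6.05×10^7 s.
Equilibrium anomaly ΔT_eq = F / λ = 2.19 / 6.95 = 0.315 K.
t = 786 days = 6.79×10^7 s, so t/τ = 1.12.
ΔT(t) = ΔT_eq (1 − e^(−t/τ)) = 0.315 × (1 − e^−1.12) = 0.212 K.

0.212 K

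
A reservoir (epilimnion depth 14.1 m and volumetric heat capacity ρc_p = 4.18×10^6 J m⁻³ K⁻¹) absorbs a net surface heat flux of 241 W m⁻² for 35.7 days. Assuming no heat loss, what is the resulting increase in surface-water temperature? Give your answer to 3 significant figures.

Areal heat capacity C = ρc_p × D = 4.18×10^6 × 14.1 = 5.89×10^7 J/(m^2 K).
Net heat input Q = F Δt = 241 × (35.7 days × 86400 s/day) = 7.43×10^8 J/m².
ΔT = Q / C = 7.43×10^8 / 5.89×10^7 = 12.6 K.

12.6 K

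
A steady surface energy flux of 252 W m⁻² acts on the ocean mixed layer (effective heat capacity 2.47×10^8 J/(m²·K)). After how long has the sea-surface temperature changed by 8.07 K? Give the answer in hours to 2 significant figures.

2200 hours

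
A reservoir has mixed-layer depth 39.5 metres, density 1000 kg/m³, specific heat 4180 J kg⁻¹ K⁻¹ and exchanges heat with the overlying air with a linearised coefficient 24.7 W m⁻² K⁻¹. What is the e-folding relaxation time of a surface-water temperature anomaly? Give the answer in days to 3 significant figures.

Areal heat capacity C = ρ c_p D = 1000 × 4180 × 39.5 = 1.65×10^8 J/(m^2 K).
Relaxation time τ = C / λ = 1.65×10^8 / 24.7 = 6.68×10^6 s.
In days: 6.68×10^6 s / (86400 s/day) = 77.4 days.

77.4 days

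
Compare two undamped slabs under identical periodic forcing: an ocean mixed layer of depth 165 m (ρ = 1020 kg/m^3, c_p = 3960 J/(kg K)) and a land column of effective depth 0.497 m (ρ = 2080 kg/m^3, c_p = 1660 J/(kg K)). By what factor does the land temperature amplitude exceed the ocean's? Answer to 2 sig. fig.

390

C_ocean = 1020 × 3960 × 165 = 6.66×10^8 J/(m²·K).
C_land = 2080 × 1660 × 0.497 = 1.72×10^6 J/(m²·K).
Undamped amplitude ∝ 1/C, so A_land/A_ocean = C_ocean/C_land = 388.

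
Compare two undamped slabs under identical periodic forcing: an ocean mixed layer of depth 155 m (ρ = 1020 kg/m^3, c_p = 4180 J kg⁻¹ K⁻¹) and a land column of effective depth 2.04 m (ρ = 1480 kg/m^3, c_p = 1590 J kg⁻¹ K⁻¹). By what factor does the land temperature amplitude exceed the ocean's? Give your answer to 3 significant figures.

138

C_ocean = 1020 × 4180 × 155 = 6.61×10^8 J/(m²·K).
C_land = 1480 × 1590 × 2.04 = 4.80×10^6 J/(m²·K).
Undamped amplitude ∝ 1/C, so A_land/A_ocean = C_ocean/C_land = 138.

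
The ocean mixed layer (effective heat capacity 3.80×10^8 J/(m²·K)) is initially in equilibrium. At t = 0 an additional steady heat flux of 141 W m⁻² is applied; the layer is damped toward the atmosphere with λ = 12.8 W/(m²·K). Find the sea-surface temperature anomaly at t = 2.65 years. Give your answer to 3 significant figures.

Areal heat capacity C = 3.80×10^8 J/(m²·K) (given).
τ = C / λ = 3.80×10^8 / 12.8 = 2.97×10^7 s.
Equilibrium anomaly ΔT_eq = F / λ = 141 / 12.8 = 11.0 K.
t = 2.65 years = 8.36×10^7 s, so t/τ = 2.82.
ΔT(t) = ΔT_eq (1 − e^(−t/τ)) = 11.0 × (1 − e^−2.82) = 10.4 K.

10.4 K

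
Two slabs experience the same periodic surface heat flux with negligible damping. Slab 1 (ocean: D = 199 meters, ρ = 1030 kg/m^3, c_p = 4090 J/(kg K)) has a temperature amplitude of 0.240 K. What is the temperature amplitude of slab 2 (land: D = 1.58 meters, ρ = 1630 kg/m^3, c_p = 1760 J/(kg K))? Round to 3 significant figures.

C_ocean = 8.38×10^8 J/(m²·K); C_land = 4.53×10^6 J/(m²·K).
A ∝ 1/C ⇒ A_land = A_ocean × C_ocean/C_land = 0.240 × 185 = 44.4 K.

44.4 K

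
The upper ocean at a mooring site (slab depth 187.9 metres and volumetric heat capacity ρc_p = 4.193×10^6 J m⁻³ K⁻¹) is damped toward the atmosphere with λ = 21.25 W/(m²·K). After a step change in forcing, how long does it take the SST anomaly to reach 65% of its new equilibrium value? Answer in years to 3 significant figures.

1.23 years

Areal heat capacity C = ρc_p × D = 4.193×10^6 × 187.9 = 7.88×10^8 J/(m²·K).
τ = C / λ = 7.88×10^8 / 21.25 = 3.71×10^7 s.
Fraction reached: 1 − e^(−t/τ) = 0.65 ⇒ t = −τ ln(1 − 0.65) = τ × 1.05.
t = 3.89×10^7 s = 1.23 years.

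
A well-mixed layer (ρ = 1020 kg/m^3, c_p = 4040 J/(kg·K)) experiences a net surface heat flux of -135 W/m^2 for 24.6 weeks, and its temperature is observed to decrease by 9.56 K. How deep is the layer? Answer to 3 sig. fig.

Heat input Q = F Δt = -135 × 1.49×10^7 s = -2.01×10^9 J/m².
Required areal heat capacity C = Q / ΔT = 2.10×10^8 J/(m²·K).
Depth D = C / (ρ c_p) = 2.10×10^8 / (1020 × 4040) = 51.0 m.

51.0 m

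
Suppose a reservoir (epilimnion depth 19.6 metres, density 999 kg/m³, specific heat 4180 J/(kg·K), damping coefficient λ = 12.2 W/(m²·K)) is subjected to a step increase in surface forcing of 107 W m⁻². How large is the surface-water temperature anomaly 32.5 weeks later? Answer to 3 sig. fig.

8.30 K

Areal heat capacity C = ρ c_p D = 999 × 4180 × 19.6 = 8.18×10^7 J/(m^2 K).
τ = C / λ = 8.18×10^7 / 12.2 = 6.71×10^6 s.
Equilibrium anomaly ΔT_eq = F / λ = 107 / 12.2 = 8.77 K.
t = 32.5 weeks = 1.97×10^7 s, so t/τ = 2.93.
ΔT(t) = ΔT_eq (1 − e^(−t/τ)) = 8.77 × (1 − e^−2.93) = 8.30 K.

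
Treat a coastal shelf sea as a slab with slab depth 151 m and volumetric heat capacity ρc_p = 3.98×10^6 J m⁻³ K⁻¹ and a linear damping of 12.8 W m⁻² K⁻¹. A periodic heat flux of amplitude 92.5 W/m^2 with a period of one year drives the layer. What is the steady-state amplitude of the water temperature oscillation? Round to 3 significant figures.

0.768 K

Areal heat capacity C = ρc_p × D = 3.98×10^6 × 151 = 6.01×10^8 J m⁻² K⁻¹.
Angular frequency ω = 2π / T = 2π / 3.15×10^7 s = 1.99×10^-7 s⁻¹.
√((Cω)² + λ²) = √((120)² + 12.8²) = 120 W/(m²·K).
Amplitude A = F₀ / √((Cω)²+λ²) = 92.5 / 120 = 0.768 K.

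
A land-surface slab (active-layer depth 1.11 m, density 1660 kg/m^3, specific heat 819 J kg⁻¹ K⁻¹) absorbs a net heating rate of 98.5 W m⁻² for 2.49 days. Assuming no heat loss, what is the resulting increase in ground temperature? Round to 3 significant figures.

Areal heat capacity C = ρ c_p D = 1660 × 819 × 1.11 = 1.51×10^6 J/(m^2 K).
Net heat input Q = F Δt = 98.5 × (2.49 days × 86400 s/day) = 2.12×10^7 J/m².
ΔT = Q / C = 2.12×10^7 / 1.51×10^6 = 14.0 K.

14.0 K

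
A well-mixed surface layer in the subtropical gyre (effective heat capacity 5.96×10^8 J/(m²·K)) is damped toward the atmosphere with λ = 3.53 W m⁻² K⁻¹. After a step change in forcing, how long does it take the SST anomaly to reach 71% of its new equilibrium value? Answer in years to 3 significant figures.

Areal heat capacity C = 5.96×10^8 J/(m²·K) (given).
τ = C / λ = 5.96×10^8 / 3.53 = 1.69×10^8 s.
Fraction reached: 1 − e^(−t/τ) = 0.71 ⇒ t = −τ ln(1 − 0.71) = τ × 1.24.
t = 2.09×10^8 s = 6.62 years.

6.62 years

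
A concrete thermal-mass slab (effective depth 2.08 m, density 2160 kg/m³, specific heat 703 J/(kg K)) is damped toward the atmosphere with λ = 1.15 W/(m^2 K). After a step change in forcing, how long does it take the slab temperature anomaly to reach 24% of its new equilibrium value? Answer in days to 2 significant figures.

Areal heat capacity C = ρ c_p D = 2160 × 703 × 2.08 = 3.16×10^6 J/(m^2 K).
τ = C / λ = 3.16×10^6 / 1.15 = 2.75×10^6 s.
Fraction reached: 1 − e^(−t/τ) = 0.24 ⇒ t = −τ ln(1 − 0.24) = τ × 0.274.
t = 7.54×10^5 s = 8.72 days.

8.7 days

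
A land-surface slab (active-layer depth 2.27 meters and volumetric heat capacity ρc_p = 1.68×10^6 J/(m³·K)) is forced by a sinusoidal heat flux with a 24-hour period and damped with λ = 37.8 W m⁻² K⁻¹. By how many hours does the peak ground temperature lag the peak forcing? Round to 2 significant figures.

Areal heat capacity C = ρc_p × D = 1.68×10^6 × 2.27 = 3.81×10^6 J m⁻² K⁻¹.
ω = 2π / 86400 s = 7.27×10^-5 s⁻¹.
Phase lag φ = arctan(Cω/λ) = arctan(277/37.8) = 1.44 rad.
Time lag = φ / ω = 1.44 / 7.27×10^-5 = 19700 s = 5.48 hours.

5.5 hours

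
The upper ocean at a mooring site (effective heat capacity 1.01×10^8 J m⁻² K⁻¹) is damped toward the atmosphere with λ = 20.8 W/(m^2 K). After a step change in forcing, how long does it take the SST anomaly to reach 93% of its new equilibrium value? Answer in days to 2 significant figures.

150 days

Areal heat capacity C = 1.01×10^8 J m⁻² K⁻¹ (given).
τ = C / λ = 1.01×10^8 / 20.8 = 4.86×10^6 s.
Fraction reached: 1 − e^(−t/τ) = 0.93 ⇒ t = −τ ln(1 − 0.93) = τ × 2.66.
t = 1.29×10^7 s = 149 days.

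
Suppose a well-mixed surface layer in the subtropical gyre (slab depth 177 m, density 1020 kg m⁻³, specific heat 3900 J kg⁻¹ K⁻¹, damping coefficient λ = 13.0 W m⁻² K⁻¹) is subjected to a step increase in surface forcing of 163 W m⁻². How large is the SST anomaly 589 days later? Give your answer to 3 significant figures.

7.64 K

Areal heat capacity C = ρ c_p D = 1020 × 3900 × 177 = 7.04×10^8 J/(m²·K).
τ = C / λ = 7.04×10^8 / 13.0 = 5.42×10^7 s.
Equilibrium anomaly ΔT_eq = F / λ = 163 / 13.0 = 12.5 K.
t = 589 days = 5.09×10^7 s, so t/τ = 0.940.
ΔT(t) = ΔT_eq (1 − e^(−t/τ)) = 12.5 × (1 − e^−0.940) = 7.64 K.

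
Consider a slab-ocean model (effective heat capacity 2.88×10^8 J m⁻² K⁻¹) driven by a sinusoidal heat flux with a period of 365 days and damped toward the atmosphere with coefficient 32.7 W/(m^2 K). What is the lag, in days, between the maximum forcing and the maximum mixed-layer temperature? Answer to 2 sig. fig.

61 days

Areal heat capacity C = 2.88×10^8 J m⁻² K⁻¹ (given).
ω = 2π / 3.15×10^7 s = 1.99×10^-7 s⁻¹.
Phase lag φ = arctan(Cω/λ) = arctan(57.4/32.7) = 1.05 rad.
Time lag = φ / ω = 1.05 / 1.99×10^-7 = 5.28×10^6 s = 61.2 days.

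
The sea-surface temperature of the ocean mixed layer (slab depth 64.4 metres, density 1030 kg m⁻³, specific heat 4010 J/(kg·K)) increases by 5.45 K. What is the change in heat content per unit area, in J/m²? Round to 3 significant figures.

Areal heat capacity C = ρ c_p D = 1030 × 4010 × 64.4 = 2.66×10^8 J/(m²·K).
ΔQ = C ΔT = 2.66×10^8 × 5.45 = 1.45×10^9 J/m².

1.45×10^9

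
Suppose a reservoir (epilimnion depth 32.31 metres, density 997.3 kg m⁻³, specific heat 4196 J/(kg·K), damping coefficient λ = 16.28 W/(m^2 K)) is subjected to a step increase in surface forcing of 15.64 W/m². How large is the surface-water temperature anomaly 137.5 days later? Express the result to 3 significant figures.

0.731 K

Areal heat capacity C = ρ c_p D = 997.3 × 4196 × 32.31 = 1.35×10^8 J/(m²·K).
τ = C / λ = 1.35×10^8 / 16.28 = 8.31×10^6 s.
Equilibrium anomaly ΔT_eq = F / λ = 15.64 / 16.28 = 0.961 K.
t = 137.5 days = 1.19×10^7 s, so t/τ = 1.43.
ΔT(t) = ΔT_eq (1 − e^(−t/τ)) = 0.961 × (1 − e^−1.43) = 0.731 K.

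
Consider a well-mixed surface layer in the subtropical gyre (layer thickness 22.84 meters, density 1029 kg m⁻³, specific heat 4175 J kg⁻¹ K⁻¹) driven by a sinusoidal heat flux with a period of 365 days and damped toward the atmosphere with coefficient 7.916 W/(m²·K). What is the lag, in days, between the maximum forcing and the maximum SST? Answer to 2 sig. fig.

Areal heat capacity C = ρ c_p D = 1029 × 4175 × 22.84 = 9.81×10^7 J/(m^2 K).
ω = 2π / 3.15×10^7 s = 1.99×10^-7 s⁻¹.
Phase lag φ = arctan(Cω/λ) = arctan(19.5/7.916) = 1.19 rad.
Time lag = φ / ω = 1.19 / 1.99×10^-7 = 5.95×10^6 s = 68.9 days.

69 days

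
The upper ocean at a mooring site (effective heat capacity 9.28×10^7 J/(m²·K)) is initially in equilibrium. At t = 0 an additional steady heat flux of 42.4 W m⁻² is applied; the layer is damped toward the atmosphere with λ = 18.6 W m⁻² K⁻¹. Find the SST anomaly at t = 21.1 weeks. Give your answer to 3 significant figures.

Areal heat capacity C = 9.28×10^7 J/(m²·K) (given).
τ = C / λ = 9.28×10^7 / 18.6 = 4.99×10^6 s.
Equilibrium anomaly ΔT_eq = F / λ = 42.4 / 18.6 = 2.28 K.
t = 21.1 weeks = 1.28×10^7 s, so t/τ = 2.56.
ΔT(t) = ΔT_eq (1 − e^(−t/τ)) = 2.28 × (1 − e^−2.56) = 2.10 K.

2.10 K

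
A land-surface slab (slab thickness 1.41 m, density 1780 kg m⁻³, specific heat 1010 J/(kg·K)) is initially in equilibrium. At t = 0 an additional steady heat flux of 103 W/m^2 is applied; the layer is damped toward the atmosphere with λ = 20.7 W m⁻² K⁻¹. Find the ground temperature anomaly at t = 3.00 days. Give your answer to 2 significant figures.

4.4 K

Areal heat capacity C = ρ c_p D = 1780 × 1010 × 1.41 = 2.53×10^6 J/(m^2 K).
τ = C / λ = 2.53×10^6 / 20.7 = 1.22×10^5 s.
Equilibrium anomaly ΔT_eq = F / λ = 103 / 20.7 = 4.98 K.
t = 3.00 days = 2.59×10^5 s, so t/τ = 2.12.
ΔT(t) = ΔT_eq (1 − e^(−t/τ)) = 4.98 × (1 − e^−2.12) = 4.38 K.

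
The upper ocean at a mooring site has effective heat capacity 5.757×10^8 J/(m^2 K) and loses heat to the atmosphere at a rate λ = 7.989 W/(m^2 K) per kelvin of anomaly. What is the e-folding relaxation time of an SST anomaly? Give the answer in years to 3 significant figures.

2.28 years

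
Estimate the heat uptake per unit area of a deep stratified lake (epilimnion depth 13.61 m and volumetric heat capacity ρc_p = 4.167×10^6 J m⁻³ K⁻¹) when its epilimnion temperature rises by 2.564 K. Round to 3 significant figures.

1.45×10^8

Areal heat capacity C = ρc_p × D = 4.167×10^6 × 13.61 = 5.67×10^7 J/(m^2 K).
ΔQ = C ΔT = 5.67×10^7 × 2.564 = 1.45×10^8 J/m².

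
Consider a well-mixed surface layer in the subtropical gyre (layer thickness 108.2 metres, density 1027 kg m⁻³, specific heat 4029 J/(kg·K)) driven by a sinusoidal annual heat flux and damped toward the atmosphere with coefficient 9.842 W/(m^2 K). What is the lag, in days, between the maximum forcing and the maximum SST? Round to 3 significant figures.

84.9 days

Areal heat capacity C = ρ c_p D = 1027 × 4029 × 108.2 = 4.48×10^8 J/(m^2 K).
ω = 2π / 3.15×10^7 s = 1.99×10^-7 s⁻¹.
Phase lag φ = arctan(Cω/λ) = arctan(89.2/9.842) = 1.46 rad.
Time lag = φ / ω = 1.46 / 1.99×10^-7 = 7.33×10^6 s = 84.9 days.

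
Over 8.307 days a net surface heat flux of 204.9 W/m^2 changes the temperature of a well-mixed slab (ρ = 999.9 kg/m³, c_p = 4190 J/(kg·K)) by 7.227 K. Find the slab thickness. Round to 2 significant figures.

4.9 m

Heat input Q = F Δt = 204.9 × 7.18×10^5 s = 1.47×10^8 J/m².
Required areal heat capacity C = Q / ΔT = 2.03×10^7 J/(m²·K).
Depth D = C / (ρ c_p) = 2.03×10^7 / (999.9 × 4190) = 4.86 m.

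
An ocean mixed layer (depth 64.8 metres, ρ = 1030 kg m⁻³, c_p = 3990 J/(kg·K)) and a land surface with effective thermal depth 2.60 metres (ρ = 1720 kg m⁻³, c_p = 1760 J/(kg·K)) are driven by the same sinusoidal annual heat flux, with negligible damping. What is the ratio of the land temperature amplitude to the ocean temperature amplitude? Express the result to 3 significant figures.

C_ocean = 1030 × 3990 × 64.8 = 2.66×10^8 J/(m²·K).
C_land = 1720 × 1760 × 2.60 = 7.87×10^6 J/(m²·K).
Undamped amplitude ∝ 1/C, so A_land/A_ocean = C_ocean/C_land = 33.8.

33.8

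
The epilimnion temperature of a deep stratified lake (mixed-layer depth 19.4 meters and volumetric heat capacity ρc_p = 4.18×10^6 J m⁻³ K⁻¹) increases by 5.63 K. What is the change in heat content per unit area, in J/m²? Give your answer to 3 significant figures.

4.57×10^8

Areal heat capacity C = ρc_p × D = 4.18×10^6 × 19.4 = 8.11×10^7 J/(m^2 K).
ΔQ = C ΔT = 8.11×10^7 × 5.63 = 4.57×10^8 J/m².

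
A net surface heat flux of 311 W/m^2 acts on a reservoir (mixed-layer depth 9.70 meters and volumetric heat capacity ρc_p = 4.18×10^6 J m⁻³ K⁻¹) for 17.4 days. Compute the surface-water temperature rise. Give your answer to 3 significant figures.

11.5 K

Areal heat capacity C = ρc_p × D = 4.18×10^6 × 9.70 = 4.05×10^7 J m⁻² K⁻¹.
Net heat input Q = F Δt = 311 × (17.4 days × 86400 s/day) = 4.68×10^8 J/m².
ΔT = Q / C = 4.68×10^8 / 4.05×10^7 = 11.5 K.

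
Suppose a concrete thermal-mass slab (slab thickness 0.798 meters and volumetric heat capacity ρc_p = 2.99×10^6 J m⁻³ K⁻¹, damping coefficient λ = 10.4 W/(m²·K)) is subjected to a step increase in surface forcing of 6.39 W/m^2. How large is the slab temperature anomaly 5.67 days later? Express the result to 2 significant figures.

Areal heat capacity C = ρc_p × D = 2.99×10^6 × 0.798 = 2.39×10^6 J m⁻² K⁻¹.
τ = C / λ = 2.39×10^6 / 10.4 = 2.29×10^5 s.
Equilibrium anomaly ΔT_eq = F / λ = 6.39 / 10.4 = 0.614 K.
t = 5.67 days = 4.90×10^5 s, so t/τ = 2.14.
ΔT(t) = ΔT_eq (1 − e^(−t/τ)) = 0.614 × (1 − e^−2.14) = 0.542 K.

0.54 K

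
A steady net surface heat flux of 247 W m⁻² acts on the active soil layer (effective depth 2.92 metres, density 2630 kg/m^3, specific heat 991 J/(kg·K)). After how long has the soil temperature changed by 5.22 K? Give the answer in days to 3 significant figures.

Areal heat capacity C = ρ c_p D = 2630 × 991 × 2.92 = 7.61×10^6 J m⁻² K⁻¹.
Time required: Δt = C ΔT / F = 7.61×10^6 × 5.22 / 247 = 1.61×10^5 s.
In days: 1.61×10^5 s / (86400 s/day) = 1.86 days.

1.86 days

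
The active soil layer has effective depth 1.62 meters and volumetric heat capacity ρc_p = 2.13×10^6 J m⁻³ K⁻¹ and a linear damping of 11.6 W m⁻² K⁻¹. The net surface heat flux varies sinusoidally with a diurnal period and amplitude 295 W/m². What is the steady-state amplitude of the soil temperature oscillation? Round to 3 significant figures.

Areal heat capacity C = ρc_p × D = 2.13×10^6 × 1.62 = 3.45×10^6 J m⁻² K⁻¹.
Angular frequency ω = 2π / T = 2π / 86400 s = 7.27×10^-5 s⁻¹.
√((Cω)² + λ²) = √((251)² + 11.6²) = 251 W/(m²·K).
Amplitude A = F₀ / √((Cω)²+λ²) = 295 / 251 = 1.17 K.

1.17 K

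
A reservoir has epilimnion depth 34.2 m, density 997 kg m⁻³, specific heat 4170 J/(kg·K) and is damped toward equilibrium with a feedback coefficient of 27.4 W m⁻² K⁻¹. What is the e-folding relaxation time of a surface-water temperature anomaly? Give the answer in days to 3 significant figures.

60.1 days

Areal heat capacity C = ρ c_p D = 997 × 4170 × 34.2 = 1.42×10^8 J/(m^2 K).
Relaxation time τ = C / λ = 1.42×10^8 / 27.4 = 5.19×10^6 s.
In days: 5.19×10^6 s / (86400 s/day) = 60.1 days.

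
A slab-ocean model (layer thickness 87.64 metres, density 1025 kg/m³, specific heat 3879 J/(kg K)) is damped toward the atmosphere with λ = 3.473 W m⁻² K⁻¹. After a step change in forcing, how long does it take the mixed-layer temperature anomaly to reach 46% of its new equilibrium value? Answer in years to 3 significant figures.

1.96 years

Areal heat capacity C = ρ c_p D = 1025 × 3879 × 87.64 = 3.48×10^8 J m⁻² K⁻¹.
τ = C / λ = 3.48×10^8 / 3.473 = 1.00×10^8 s.
Fraction reached: 1 − e^(−t/τ) = 0.46 ⇒ t = −τ ln(1 − 0.46) = τ × 0.616.
t = 6.18×10^7 s = 1.96 years.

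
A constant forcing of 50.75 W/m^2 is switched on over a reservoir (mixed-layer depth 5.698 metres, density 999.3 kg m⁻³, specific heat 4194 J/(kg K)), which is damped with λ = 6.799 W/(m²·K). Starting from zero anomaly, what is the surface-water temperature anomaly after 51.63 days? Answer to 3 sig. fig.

Areal heat capacity C = ρ c_p D = 999.3 × 4194 × 5.698 = 2.39×10^7 J m⁻² K⁻¹.
τ = C / λ = 2.39×10^7 / 6.799 = 3.51×10^6 s.
Equilibrium anomaly ΔT_eq = F / λ = 50.75 / 6.799 = 7.46 K.
t = 51.63 days = 4.46×10^6 s, so t/τ = 1.27.
ΔT(t) = ΔT_eq (1 − e^(−t/τ)) = 7.46 × (1 − e^−1.27) = 5.37 K.

5.37 K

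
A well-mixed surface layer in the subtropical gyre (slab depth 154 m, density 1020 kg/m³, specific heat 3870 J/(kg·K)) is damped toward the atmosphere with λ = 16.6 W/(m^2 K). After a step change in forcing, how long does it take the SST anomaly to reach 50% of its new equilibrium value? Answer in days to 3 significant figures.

Areal heat capacity C = ρ c_p D = 1020 × 3870 × 154 = 6.08×10^8 J m⁻² K⁻¹.
τ = C / λ = 6.08×10^8 / 16.6 = 3.66×10^7 s.
Fraction reached: 1 − e^(−t/τ) = 0.50 ⇒ t = −τ ln(1 − 0.50) = τ × 0.693.
t = 2.54×10^7 s = 294 days.

294 days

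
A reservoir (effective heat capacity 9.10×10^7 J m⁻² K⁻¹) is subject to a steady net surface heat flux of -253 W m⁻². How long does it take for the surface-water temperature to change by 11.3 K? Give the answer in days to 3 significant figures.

Areal heat capacity C = 9.10×10^7 J m⁻² K⁻¹ (given).
Time required: Δt = C ΔT / F = 9.10×10^7 × -11.3 / -253 = 4.06×10^6 s.
In days: 4.06×10^6 s / (86400 s/day) = 47.0 days.

47.0 days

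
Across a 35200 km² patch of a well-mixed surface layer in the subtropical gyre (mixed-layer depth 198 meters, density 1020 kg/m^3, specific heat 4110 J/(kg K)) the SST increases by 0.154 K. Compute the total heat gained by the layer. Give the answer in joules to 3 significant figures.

4.50×10^18 J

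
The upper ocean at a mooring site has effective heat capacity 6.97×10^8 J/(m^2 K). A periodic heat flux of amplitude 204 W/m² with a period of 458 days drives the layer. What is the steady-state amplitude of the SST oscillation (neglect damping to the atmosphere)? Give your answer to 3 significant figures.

Areal heat capacity C = 6.97×10^8 J/(m^2 K) (given).
Angular frequency ω = 2π / T = 2π / 3.96×10^7 s = 1.59×10^-7 s⁻¹.
Cω = 6.97×10^8 × 1.59×10^-7 = 111 W/(m²·K).
Amplitude A = F₀ / (Cω) = 204 / 111 = 1.84 K.

1.84 K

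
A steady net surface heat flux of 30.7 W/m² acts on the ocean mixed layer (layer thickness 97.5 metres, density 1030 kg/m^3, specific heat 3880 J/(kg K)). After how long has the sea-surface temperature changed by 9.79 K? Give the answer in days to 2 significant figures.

1400 days

Areal heat capacity C = ρ c_p D = 1030 × 3880 × 97.5 = 3.90×10^8 J/(m²·K).
Time required: Δt = C ΔT / F = 3.90×10^8 × 9.79 / 30.7 = 1.24×10^8 s.
In days: 1.24×10^8 s / (86400 s/day) = 1440 days.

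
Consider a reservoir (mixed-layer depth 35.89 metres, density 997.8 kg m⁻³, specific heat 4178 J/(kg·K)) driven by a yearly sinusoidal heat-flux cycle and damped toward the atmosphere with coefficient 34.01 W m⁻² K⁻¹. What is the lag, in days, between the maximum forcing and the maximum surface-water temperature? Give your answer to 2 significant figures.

Areal heat capacity C = ρ c_p D = 997.8 × 4178 × 35.89 = 1.50×10^8 J/(m²·K).
ω = 2π / 3.15×10^7 s = 1.99×10^-7 s⁻¹.
Phase lag φ = arctan(Cω/λ) = arctan(29.8/34.01) = 0.720 rad.
Time lag = φ / ω = 0.720 / 1.99×10^-7 = 3.61×10^6 s = 41.8 days.

42 days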